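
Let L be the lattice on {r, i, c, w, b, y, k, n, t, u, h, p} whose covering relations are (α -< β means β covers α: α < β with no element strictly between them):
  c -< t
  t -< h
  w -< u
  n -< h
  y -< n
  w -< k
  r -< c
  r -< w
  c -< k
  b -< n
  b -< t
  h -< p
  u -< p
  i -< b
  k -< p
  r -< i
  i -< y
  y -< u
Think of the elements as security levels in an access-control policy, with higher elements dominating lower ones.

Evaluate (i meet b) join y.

y

i ∧ b = i
i ∨ y = y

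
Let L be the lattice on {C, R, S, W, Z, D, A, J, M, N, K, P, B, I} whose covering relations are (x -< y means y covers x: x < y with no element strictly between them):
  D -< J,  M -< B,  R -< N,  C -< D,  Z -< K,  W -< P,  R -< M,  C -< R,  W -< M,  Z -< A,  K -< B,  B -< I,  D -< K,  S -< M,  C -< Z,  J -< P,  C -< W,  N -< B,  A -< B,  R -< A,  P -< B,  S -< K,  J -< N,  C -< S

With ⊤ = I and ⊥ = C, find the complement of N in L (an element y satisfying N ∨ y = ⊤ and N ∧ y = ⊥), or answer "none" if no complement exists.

none

For every candidate y, either N ∨ y ≠ I or N ∧ y ≠ C; no complement exists.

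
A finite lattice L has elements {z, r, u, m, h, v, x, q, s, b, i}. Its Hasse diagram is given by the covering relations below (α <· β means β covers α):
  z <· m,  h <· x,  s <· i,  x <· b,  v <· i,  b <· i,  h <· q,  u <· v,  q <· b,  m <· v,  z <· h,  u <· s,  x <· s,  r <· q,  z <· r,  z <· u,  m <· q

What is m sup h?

Common upper bounds of {m, h}: b, i, q.
The least among these is q.

q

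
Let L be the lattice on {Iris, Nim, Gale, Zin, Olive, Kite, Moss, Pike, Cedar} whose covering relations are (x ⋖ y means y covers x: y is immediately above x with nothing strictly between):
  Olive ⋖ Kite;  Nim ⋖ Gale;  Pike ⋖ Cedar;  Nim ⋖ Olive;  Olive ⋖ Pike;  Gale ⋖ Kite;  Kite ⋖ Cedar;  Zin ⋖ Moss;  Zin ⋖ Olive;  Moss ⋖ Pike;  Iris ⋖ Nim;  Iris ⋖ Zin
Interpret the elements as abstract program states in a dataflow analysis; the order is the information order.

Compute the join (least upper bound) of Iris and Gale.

Common upper bounds of {Iris, Gale}: Cedar, Gale, Kite.
The least among these is Gale.

Gale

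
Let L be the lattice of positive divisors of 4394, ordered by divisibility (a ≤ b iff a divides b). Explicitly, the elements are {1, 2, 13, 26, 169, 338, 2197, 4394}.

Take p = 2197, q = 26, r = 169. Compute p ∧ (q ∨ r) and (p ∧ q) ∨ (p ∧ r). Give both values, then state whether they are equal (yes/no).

q ∨ r = 338, so p ∧ (q ∨ r) = 2197 ∧ 338 = 169.
p ∧ q = 13 and p ∧ r = 169, so (p ∧ q) ∨ (p ∧ r) = 13 ∨ 169 = 169.
Equal: yes.

169; 169; yes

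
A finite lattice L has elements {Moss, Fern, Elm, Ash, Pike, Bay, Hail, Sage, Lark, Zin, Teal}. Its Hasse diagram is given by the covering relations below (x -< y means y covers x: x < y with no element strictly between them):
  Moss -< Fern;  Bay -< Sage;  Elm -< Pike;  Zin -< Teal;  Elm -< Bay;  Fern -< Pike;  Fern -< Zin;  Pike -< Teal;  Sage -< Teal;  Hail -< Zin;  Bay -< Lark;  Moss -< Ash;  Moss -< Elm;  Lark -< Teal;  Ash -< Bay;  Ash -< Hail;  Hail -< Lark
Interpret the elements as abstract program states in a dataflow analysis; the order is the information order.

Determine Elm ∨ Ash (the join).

Bay

Common upper bounds of {Elm, Ash}: Bay, Lark, Sage, Teal.
The least among these is Bay.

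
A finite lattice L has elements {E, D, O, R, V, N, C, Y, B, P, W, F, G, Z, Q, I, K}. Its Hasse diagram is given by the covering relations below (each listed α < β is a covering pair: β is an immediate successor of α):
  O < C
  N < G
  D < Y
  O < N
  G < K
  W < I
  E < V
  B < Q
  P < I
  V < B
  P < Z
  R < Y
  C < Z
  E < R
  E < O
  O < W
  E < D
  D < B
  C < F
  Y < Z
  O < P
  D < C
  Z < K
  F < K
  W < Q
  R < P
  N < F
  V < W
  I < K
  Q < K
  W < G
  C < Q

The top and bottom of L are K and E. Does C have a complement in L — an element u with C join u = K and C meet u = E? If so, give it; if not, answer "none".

For every candidate u, either C ∨ u ≠ K or C ∧ u ≠ E; no complement exists.

none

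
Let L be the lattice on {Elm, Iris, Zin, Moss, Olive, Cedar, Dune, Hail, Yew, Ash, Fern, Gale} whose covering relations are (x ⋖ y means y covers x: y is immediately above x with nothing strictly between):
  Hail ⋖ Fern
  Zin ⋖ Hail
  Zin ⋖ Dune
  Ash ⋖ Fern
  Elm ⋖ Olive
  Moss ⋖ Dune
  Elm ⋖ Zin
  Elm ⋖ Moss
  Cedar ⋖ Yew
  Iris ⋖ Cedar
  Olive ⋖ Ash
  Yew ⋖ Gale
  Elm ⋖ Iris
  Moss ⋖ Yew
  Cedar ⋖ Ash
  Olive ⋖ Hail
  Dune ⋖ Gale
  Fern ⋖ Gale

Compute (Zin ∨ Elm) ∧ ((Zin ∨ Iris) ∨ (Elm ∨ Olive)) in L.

Zin

Zin ∨ Elm = Zin
Zin ∨ Iris = Fern
Elm ∨ Olive = Olive
Fern ∨ Olive = Fern
Zin ∧ Fern = Zin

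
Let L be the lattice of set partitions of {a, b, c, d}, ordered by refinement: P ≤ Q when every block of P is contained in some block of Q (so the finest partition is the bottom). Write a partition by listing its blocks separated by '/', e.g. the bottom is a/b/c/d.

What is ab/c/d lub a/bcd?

Common upper bounds of {ab/c/d, a/bcd}: abcd.
The least among these is abcd.

abcd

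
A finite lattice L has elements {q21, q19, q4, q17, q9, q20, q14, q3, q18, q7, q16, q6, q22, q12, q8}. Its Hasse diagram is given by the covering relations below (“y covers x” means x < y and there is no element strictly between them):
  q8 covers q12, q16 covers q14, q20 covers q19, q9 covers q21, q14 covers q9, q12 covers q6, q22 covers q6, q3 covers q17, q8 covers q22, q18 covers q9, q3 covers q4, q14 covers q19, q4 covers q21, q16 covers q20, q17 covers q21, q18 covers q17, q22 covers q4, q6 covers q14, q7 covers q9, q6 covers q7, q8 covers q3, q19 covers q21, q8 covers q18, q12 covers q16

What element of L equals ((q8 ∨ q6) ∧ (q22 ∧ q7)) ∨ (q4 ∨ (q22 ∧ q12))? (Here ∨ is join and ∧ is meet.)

q22

q8 ∨ q6 = q8
q22 ∧ q7 = q7
q8 ∧ q7 = q7
q22 ∧ q12 = q6
q4 ∨ q6 = q22
q7 ∨ q22 = q22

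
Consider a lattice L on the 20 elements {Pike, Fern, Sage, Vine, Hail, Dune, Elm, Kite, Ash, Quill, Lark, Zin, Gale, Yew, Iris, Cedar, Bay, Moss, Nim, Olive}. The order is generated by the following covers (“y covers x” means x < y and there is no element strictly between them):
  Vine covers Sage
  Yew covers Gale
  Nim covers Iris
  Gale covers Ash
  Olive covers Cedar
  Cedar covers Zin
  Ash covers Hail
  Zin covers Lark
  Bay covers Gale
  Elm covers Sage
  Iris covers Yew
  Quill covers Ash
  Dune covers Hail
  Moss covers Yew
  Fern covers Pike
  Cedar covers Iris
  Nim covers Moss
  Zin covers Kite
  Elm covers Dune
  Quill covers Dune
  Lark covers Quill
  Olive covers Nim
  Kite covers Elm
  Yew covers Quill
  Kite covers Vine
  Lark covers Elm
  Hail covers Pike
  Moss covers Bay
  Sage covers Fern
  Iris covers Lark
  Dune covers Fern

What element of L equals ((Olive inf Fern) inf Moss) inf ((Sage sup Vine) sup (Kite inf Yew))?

Olive ∧ Fern = Fern
Fern ∧ Moss = Fern
Sage ∨ Vine = Vine
Kite ∧ Yew = Dune
Vine ∨ Dune = Kite
Fern ∧ Kite = Fern

Fern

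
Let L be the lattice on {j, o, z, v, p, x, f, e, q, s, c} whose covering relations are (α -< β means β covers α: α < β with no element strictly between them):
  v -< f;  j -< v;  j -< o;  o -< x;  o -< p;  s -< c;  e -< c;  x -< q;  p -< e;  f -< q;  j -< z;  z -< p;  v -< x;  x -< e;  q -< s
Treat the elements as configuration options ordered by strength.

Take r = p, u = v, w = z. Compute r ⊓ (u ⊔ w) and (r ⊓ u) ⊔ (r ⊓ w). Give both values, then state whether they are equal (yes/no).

p; z; no

u ⊔ w = e, so r ⊓ (u ⊔ w) = p ⊓ e = p.
r ⊓ u = j and r ⊓ w = z, so (r ⊓ u) ⊔ (r ⊓ w) = j ⊔ z = z.
Equal: no.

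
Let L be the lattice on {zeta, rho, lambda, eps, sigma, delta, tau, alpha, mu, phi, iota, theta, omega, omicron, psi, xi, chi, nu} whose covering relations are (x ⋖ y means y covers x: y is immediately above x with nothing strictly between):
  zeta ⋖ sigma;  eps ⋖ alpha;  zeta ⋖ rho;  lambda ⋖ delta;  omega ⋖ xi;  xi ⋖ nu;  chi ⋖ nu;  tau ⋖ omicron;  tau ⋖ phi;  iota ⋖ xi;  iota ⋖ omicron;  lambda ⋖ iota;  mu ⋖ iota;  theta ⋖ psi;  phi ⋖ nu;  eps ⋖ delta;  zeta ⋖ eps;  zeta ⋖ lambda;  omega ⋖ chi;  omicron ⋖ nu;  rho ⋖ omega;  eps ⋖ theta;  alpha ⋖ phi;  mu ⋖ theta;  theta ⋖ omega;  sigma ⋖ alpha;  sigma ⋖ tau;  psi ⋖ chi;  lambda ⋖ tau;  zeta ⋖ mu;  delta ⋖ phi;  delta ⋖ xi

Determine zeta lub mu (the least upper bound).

Common upper bounds of {zeta, mu}: chi, iota, mu, nu, omega, omicron, psi, theta, xi.
The least among these is mu.

mu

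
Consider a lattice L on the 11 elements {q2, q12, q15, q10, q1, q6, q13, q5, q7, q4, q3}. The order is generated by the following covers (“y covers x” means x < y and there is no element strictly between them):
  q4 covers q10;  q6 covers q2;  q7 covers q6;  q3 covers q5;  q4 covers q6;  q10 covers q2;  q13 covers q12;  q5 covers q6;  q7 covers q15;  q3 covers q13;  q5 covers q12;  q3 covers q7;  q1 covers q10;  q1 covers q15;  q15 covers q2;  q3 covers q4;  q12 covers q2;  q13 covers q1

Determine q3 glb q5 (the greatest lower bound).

Common lower bounds of {q3, q5}: q12, q2, q5, q6.
The greatest among these is q5.

q5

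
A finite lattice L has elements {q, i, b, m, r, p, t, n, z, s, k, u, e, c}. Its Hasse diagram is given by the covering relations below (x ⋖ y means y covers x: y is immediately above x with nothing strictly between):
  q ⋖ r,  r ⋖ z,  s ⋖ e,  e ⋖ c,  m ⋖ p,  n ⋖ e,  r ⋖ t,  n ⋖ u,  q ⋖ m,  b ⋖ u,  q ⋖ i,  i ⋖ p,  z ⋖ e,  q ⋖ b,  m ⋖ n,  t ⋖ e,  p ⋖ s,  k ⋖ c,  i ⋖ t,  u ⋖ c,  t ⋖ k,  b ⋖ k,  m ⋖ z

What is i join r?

t

Common upper bounds of {i, r}: c, e, k, t.
The least among these is t.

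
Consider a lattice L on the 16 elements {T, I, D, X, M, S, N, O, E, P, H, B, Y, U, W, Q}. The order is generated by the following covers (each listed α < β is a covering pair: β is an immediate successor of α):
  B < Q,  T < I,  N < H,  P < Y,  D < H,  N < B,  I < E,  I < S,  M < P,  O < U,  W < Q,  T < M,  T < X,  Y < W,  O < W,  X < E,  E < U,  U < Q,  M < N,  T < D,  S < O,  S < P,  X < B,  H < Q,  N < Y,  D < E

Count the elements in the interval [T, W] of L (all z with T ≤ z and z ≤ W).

9

The interval [T, W] = {I, M, N, O, P, S, T, W, Y}, which has 9 elements.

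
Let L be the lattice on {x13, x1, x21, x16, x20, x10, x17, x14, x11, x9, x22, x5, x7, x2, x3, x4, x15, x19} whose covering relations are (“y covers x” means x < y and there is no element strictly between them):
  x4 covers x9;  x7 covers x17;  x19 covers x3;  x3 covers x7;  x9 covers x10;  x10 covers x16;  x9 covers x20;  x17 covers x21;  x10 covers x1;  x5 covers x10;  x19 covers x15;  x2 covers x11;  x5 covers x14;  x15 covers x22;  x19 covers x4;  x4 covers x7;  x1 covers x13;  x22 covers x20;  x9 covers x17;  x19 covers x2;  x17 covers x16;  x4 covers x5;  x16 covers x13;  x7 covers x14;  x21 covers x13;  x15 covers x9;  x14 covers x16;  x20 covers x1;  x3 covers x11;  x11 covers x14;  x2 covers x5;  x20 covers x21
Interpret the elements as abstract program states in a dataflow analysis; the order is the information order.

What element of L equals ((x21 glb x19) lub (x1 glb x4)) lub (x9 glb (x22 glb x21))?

x20

x21 ∧ x19 = x21
x1 ∧ x4 = x1
x21 ∨ x1 = x20
x22 ∧ x21 = x21
x9 ∧ x21 = x21
x20 ∨ x21 = x20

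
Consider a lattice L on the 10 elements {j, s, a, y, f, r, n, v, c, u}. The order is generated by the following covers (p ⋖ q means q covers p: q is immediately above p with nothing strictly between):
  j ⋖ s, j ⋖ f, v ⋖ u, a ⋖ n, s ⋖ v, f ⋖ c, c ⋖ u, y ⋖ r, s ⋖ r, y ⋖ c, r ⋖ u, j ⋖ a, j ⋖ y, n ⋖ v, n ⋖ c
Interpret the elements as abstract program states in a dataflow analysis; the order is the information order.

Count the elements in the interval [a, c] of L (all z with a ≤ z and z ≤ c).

3

The interval [a, c] = {a, c, n}, which has 3 elements.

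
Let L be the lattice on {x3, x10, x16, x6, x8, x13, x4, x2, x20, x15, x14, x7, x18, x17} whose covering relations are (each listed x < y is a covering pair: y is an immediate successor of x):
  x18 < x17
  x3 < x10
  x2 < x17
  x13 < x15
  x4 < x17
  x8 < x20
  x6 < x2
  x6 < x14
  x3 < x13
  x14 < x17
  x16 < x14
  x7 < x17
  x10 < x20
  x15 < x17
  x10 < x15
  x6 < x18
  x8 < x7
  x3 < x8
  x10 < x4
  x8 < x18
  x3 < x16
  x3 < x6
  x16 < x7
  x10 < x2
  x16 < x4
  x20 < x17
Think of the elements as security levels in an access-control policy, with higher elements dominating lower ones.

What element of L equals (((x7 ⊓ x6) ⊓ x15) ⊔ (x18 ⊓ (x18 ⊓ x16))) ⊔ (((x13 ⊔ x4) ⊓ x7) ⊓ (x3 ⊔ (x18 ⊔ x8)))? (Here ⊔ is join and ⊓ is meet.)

x8

x7 ∧ x6 = x3
x3 ∧ x15 = x3
x18 ∧ x16 = x3
x18 ∧ x3 = x3
x3 ∨ x3 = x3
x13 ∨ x4 = x17
x17 ∧ x7 = x7
x18 ∨ x8 = x18
x3 ∨ x18 = x18
x7 ∧ x18 = x8
x3 ∨ x8 = x8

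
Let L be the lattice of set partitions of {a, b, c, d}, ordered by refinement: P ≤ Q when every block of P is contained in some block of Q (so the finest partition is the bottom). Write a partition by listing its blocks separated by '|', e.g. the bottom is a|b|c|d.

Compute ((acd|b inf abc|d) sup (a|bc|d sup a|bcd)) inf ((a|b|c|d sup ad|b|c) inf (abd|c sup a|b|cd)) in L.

acd|b ∧ abc|d = ac|b|d
a|bc|d ∨ a|bcd = a|bcd
ac|b|d ∨ a|bcd = abcd
a|b|c|d ∨ ad|b|c = ad|b|c
abd|c ∨ a|b|cd = abcd
ad|b|c ∧ abcd = ad|b|c
abcd ∧ ad|b|c = ad|b|c

ad|b|c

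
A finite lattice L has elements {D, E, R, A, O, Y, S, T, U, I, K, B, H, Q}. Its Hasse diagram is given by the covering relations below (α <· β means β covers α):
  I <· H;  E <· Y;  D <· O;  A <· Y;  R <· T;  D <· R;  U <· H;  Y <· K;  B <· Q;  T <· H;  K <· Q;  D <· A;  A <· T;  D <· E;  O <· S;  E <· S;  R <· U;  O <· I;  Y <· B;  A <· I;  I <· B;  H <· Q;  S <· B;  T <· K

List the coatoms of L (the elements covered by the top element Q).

The coatoms are exactly the elements covered by Q: B, H, K.

B, H, K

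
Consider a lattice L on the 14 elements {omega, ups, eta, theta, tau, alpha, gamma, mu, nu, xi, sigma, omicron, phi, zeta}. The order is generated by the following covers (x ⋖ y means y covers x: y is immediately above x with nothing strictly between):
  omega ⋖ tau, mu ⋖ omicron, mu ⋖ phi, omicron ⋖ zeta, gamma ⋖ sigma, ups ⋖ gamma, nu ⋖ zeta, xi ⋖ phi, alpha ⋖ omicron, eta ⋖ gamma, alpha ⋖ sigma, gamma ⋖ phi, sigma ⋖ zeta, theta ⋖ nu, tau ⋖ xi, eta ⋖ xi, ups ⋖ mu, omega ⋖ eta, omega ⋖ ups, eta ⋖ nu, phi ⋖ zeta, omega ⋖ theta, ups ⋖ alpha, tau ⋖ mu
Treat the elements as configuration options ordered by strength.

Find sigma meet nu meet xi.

eta

Common lower bounds of {sigma, nu, xi}: eta, omega.
The greatest among these is eta.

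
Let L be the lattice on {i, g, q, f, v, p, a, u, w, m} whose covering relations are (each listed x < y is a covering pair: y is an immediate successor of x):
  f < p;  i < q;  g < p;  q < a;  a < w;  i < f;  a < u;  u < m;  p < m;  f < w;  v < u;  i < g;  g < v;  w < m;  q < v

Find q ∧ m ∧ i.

Common lower bounds of {q, m, i}: i.
The greatest among these is i.

i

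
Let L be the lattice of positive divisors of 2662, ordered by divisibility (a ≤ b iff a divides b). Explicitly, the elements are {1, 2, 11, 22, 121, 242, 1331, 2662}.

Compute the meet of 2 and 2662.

Common lower bounds of {2, 2662}: 1, 2.
The greatest among these is 2.

2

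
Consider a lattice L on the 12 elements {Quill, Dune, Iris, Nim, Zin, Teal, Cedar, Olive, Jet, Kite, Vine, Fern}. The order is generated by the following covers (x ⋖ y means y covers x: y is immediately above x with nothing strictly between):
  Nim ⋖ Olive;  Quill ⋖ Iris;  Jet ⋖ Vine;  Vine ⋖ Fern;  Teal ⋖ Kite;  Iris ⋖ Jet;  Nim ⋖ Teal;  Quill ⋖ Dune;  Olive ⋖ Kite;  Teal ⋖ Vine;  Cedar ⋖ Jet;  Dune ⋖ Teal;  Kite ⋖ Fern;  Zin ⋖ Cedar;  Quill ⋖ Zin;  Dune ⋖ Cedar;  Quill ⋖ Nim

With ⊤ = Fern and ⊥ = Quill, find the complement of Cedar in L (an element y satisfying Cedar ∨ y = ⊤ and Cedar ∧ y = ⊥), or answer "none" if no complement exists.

Olive

Need y with Cedar ∨ y = Fern and Cedar ∧ y = Quill.
Checking each element gives: Olive.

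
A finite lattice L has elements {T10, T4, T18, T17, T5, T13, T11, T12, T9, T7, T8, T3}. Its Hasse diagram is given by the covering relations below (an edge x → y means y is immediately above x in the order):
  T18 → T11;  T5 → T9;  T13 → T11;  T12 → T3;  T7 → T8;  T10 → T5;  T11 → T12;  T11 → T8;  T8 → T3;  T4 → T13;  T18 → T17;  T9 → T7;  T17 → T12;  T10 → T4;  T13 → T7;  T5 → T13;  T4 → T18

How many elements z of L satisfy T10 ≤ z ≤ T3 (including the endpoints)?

12

The interval [T10, T3] = {T10, T11, T12, T13, T17, T18, T3, T4, T5, T7, T8, T9}, which has 12 elements.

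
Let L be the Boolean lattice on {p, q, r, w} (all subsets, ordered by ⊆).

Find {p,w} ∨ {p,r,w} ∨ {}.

Under ⊆, join is union: {p,w} ∪ {p,r,w} ∪ {} = {p,r,w}.

{p,r,w}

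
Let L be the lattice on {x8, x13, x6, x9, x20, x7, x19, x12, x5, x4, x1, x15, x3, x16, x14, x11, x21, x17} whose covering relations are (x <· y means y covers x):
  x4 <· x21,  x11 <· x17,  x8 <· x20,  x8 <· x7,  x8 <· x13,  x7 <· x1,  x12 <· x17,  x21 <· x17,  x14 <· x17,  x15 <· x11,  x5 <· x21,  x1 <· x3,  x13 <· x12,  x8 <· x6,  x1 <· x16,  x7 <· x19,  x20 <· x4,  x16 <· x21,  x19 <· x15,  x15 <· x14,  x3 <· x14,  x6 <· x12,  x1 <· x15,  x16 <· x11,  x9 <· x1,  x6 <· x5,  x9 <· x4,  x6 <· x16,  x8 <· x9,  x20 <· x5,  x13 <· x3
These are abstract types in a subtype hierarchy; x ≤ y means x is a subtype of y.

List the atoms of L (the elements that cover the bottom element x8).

The atoms are exactly the elements that cover x8: x13, x20, x6, x7, x9.

x13, x20, x6, x7, x9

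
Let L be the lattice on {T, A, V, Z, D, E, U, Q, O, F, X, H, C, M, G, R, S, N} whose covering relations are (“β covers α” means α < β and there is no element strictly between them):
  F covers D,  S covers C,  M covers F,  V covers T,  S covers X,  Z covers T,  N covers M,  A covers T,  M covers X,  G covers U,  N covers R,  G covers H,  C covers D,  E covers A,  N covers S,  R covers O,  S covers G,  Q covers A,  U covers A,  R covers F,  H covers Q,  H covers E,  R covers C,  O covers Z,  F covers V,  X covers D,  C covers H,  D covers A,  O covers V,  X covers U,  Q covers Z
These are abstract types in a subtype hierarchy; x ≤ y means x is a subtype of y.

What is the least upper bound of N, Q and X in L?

Common upper bounds of {N, Q, X}: N.
The least among these is N.

N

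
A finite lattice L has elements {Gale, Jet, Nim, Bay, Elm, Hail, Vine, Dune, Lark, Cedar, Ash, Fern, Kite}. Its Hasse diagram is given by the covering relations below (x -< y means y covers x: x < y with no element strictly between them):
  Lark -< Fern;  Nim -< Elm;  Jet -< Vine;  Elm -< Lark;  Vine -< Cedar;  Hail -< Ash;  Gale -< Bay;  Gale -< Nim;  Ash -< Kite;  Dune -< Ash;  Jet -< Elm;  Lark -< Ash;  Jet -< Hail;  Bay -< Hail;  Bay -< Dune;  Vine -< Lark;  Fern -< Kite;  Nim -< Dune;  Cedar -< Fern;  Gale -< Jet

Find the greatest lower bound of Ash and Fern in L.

Lark

Common lower bounds of {Ash, Fern}: Elm, Gale, Jet, Lark, Nim, Vine.
The greatest among these is Lark.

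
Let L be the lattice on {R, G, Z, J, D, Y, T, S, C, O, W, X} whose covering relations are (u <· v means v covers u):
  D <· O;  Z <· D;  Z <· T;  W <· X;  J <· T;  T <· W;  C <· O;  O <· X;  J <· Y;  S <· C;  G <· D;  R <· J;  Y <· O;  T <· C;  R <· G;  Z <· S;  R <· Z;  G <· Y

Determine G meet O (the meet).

Common lower bounds of {G, O}: G, R.
The greatest among these is G.

G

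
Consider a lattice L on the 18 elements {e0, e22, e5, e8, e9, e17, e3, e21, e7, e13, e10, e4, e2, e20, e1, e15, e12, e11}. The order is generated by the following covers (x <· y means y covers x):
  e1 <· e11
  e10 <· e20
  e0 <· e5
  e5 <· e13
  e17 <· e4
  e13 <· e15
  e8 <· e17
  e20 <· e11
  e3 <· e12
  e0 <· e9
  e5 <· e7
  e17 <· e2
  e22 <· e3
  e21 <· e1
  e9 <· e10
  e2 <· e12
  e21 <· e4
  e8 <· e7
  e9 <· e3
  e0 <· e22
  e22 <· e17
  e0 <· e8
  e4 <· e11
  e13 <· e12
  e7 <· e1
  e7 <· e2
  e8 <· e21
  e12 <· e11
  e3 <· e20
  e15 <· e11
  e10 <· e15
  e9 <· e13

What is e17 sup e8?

e17

Common upper bounds of {e17, e8}: e11, e12, e17, e2, e4.
The least among these is e17.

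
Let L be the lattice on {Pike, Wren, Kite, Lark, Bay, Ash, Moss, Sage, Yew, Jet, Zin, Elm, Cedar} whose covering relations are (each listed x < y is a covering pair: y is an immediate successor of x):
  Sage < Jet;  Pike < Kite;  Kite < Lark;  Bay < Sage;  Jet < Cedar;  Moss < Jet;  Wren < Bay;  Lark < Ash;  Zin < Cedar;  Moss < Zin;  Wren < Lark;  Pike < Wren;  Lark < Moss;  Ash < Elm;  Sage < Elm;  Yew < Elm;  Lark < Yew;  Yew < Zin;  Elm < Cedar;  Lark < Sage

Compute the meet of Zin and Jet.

Moss

Common lower bounds of {Zin, Jet}: Kite, Lark, Moss, Pike, Wren.
The greatest among these is Moss.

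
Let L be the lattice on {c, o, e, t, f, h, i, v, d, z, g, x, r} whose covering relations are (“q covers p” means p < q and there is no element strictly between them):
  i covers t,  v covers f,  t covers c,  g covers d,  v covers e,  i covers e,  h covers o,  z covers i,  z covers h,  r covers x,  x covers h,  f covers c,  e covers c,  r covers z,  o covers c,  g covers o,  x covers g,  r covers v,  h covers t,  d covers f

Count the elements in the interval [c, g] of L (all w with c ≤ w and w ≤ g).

The interval [c, g] = {c, d, f, g, o}, which has 5 elements.

5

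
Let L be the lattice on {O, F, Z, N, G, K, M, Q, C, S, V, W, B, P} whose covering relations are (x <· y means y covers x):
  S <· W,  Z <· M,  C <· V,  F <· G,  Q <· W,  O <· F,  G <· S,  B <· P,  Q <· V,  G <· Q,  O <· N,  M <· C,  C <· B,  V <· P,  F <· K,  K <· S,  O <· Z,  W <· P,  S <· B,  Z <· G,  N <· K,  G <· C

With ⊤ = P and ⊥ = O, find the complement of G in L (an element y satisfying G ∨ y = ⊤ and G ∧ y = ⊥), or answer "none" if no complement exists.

For every candidate y, either G ∨ y ≠ P or G ∧ y ≠ O; no complement exists.

none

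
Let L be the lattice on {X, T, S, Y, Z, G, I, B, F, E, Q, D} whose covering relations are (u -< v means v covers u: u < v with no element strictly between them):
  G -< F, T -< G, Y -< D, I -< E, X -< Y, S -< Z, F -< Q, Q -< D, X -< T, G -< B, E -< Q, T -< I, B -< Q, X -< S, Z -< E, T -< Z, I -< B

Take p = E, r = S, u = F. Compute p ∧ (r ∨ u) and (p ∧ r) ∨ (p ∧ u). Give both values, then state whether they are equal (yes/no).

r ∨ u = Q, so p ∧ (r ∨ u) = E ∧ Q = E.
p ∧ r = S and p ∧ u = T, so (p ∧ r) ∨ (p ∧ u) = S ∨ T = Z.
Equal: no.

E; Z; no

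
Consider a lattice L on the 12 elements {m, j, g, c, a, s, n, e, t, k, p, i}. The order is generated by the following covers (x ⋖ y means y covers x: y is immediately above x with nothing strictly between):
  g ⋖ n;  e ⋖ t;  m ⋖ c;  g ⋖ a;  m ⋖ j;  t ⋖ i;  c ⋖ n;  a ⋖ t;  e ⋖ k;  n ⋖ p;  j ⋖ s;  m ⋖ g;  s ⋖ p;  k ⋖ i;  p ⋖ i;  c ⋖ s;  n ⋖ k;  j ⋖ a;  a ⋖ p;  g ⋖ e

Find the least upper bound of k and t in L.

i

Common upper bounds of {k, t}: i.
The least among these is i.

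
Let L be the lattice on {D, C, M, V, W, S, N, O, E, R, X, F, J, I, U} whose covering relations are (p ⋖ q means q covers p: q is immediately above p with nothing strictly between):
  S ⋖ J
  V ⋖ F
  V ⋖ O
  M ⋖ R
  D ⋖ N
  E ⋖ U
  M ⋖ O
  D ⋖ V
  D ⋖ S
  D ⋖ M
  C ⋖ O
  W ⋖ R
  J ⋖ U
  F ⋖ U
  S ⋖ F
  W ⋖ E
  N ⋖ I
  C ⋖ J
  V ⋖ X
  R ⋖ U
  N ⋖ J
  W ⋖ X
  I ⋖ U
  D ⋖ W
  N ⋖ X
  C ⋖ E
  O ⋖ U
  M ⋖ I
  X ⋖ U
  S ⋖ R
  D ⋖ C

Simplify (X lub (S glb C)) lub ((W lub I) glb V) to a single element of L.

X

S ∧ C = D
X ∨ D = X
W ∨ I = U
U ∧ V = V
X ∨ V = X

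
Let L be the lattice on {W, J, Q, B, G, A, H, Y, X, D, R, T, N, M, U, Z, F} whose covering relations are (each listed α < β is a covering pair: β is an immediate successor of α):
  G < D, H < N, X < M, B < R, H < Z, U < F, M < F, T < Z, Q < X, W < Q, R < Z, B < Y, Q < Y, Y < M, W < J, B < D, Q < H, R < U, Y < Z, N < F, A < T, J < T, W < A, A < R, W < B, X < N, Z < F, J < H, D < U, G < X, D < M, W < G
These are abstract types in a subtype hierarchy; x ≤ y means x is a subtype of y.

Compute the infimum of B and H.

W

Common lower bounds of {B, H}: W.
The greatest among these is W.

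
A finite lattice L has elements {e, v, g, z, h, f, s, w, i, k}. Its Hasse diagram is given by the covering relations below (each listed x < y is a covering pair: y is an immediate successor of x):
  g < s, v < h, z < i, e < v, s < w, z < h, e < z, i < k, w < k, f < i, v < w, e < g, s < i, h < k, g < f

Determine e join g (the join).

Common upper bounds of {e, g}: f, g, i, k, s, w.
The least among these is g.

g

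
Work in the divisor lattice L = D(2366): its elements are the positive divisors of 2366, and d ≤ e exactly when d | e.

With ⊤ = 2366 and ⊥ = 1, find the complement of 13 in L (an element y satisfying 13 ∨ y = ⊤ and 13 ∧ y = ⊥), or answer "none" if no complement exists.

none

For every candidate y, either 13 ∨ y ≠ 2366 or 13 ∧ y ≠ 1; no complement exists.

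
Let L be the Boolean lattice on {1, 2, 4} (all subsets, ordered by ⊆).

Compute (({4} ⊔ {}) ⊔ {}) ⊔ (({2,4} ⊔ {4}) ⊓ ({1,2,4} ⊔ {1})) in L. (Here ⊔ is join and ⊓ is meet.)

{4} ∨ {} = {4}
{4} ∨ {} = {4}
{2,4} ∨ {4} = {2,4}
{1,2,4} ∨ {1} = {1,2,4}
{2,4} ∧ {1,2,4} = {2,4}
{4} ∨ {2,4} = {2,4}

{2,4}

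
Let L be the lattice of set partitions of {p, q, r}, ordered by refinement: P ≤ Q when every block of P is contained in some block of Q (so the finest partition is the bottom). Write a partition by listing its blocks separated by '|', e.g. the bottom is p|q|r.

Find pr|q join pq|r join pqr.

pqr

The join of pr|q, pq|r, pqr merges any blocks that overlap across the partitions, giving pqr.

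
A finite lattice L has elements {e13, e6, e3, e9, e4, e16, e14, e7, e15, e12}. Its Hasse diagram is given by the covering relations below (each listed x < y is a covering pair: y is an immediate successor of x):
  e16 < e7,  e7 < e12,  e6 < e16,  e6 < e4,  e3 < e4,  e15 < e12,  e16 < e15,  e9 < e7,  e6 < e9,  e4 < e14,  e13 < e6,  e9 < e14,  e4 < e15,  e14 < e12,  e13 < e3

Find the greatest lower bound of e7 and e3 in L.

e13

Common lower bounds of {e7, e3}: e13.
The greatest among these is e13.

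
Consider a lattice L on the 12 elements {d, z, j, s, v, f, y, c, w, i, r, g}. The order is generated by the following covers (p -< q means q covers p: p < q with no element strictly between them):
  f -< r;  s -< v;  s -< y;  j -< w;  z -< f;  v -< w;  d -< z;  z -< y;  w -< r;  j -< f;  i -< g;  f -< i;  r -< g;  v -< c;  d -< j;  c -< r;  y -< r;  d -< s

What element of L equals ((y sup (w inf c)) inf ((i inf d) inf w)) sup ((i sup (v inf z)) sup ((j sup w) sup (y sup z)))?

g

w ∧ c = v
y ∨ v = r
i ∧ d = d
d ∧ w = d
r ∧ d = d
v ∧ z = d
i ∨ d = i
j ∨ w = w
y ∨ z = y
w ∨ y = r
i ∨ r = g
d ∨ g = g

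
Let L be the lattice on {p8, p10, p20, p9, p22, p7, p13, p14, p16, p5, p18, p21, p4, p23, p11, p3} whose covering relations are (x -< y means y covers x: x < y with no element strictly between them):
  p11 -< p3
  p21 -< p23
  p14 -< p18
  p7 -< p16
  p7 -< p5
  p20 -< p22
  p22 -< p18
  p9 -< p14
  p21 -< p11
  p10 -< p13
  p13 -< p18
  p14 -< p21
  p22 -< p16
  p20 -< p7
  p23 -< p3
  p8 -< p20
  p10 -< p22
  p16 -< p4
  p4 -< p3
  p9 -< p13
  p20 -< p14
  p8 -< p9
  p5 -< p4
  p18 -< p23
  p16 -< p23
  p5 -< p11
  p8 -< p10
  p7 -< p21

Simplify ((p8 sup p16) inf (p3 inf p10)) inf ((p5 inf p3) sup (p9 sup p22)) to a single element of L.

p8 ∨ p16 = p16
p3 ∧ p10 = p10
p16 ∧ p10 = p10
p5 ∧ p3 = p5
p9 ∨ p22 = p18
p5 ∨ p18 = p3
p10 ∧ p3 = p10

p10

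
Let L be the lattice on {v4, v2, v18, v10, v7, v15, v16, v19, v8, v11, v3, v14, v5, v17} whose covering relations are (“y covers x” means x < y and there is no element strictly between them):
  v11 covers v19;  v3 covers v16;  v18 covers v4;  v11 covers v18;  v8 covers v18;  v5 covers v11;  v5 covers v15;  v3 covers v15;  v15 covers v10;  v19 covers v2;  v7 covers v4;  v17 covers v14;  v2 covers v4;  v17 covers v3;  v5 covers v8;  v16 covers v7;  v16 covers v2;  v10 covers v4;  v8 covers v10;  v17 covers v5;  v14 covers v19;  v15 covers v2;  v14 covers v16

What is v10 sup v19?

v5

Common upper bounds of {v10, v19}: v17, v5.
The least among these is v5.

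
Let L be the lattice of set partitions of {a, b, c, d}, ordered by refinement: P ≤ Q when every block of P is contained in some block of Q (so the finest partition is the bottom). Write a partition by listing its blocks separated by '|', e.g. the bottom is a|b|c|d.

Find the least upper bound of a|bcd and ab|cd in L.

Common upper bounds of {a|bcd, ab|cd}: abcd.
The least among these is abcd.

abcd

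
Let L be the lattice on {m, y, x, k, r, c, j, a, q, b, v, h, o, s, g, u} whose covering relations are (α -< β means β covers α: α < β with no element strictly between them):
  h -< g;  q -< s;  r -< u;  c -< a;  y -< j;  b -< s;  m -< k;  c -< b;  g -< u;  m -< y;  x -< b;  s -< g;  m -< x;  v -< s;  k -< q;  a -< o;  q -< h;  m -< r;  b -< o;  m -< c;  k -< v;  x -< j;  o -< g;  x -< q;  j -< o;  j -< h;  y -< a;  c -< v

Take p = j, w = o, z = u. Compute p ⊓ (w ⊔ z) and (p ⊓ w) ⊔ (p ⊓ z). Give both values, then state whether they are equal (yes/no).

j; j; yes

w ⊔ z = u, so p ⊓ (w ⊔ z) = j ⊓ u = j.
p ⊓ w = j and p ⊓ z = j, so (p ⊓ w) ⊔ (p ⊓ z) = j ⊔ j = j.
Equal: yes.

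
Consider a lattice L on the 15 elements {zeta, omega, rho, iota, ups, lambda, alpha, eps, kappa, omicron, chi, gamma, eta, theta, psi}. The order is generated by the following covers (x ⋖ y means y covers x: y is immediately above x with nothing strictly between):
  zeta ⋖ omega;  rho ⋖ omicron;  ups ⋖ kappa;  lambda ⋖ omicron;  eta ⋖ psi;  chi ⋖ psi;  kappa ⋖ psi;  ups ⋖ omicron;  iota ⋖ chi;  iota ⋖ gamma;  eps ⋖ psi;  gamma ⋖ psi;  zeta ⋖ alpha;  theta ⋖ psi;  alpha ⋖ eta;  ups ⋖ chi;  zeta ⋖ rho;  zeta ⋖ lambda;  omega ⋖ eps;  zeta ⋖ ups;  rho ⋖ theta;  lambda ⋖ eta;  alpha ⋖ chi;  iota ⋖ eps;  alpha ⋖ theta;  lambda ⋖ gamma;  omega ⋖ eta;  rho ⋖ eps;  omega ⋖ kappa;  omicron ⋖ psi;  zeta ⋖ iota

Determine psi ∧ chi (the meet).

chi

Common lower bounds of {psi, chi}: alpha, chi, iota, ups, zeta.
The greatest among these is chi.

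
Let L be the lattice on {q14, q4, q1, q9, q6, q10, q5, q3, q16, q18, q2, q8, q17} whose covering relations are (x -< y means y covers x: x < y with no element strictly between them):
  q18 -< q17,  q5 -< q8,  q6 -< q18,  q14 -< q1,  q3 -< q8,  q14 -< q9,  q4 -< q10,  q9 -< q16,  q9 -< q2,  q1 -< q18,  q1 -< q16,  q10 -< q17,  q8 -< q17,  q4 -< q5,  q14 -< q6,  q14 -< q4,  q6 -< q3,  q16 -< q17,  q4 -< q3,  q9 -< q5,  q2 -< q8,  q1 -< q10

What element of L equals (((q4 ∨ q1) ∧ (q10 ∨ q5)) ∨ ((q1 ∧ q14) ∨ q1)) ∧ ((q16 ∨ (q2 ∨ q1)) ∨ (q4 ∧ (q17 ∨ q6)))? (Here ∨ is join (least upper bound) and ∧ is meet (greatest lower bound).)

q4 ∨ q1 = q10
q10 ∨ q5 = q17
q10 ∧ q17 = q10
q1 ∧ q14 = q14
q14 ∨ q1 = q1
q10 ∨ q1 = q10
q2 ∨ q1 = q17
q16 ∨ q17 = q17
q17 ∨ q6 = q17
q4 ∧ q17 = q4
q17 ∨ q4 = q17
q10 ∧ q17 = q10

q10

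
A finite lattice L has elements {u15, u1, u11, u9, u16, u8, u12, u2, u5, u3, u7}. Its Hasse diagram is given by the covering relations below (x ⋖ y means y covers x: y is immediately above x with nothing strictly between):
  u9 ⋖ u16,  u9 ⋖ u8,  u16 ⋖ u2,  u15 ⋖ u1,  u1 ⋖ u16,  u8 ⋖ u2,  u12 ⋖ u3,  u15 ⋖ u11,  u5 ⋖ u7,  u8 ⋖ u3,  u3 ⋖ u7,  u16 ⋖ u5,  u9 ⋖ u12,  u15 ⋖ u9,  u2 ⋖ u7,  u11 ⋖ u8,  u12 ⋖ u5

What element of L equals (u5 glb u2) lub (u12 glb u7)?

u5

u5 ∧ u2 = u16
u12 ∧ u7 = u12
u16 ∨ u12 = u5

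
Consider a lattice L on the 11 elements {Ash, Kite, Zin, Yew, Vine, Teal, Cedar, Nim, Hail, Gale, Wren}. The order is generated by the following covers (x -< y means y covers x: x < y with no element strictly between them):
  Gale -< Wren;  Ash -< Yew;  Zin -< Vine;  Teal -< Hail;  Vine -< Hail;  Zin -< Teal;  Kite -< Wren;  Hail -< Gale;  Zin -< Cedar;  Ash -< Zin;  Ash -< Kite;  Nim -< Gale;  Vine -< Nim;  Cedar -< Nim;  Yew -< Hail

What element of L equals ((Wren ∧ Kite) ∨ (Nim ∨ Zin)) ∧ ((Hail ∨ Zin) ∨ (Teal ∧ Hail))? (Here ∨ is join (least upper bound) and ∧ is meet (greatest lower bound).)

Wren ∧ Kite = Kite
Nim ∨ Zin = Nim
Kite ∨ Nim = Wren
Hail ∨ Zin = Hail
Teal ∧ Hail = Teal
Hail ∨ Teal = Hail
Wren ∧ Hail = Hail

Hail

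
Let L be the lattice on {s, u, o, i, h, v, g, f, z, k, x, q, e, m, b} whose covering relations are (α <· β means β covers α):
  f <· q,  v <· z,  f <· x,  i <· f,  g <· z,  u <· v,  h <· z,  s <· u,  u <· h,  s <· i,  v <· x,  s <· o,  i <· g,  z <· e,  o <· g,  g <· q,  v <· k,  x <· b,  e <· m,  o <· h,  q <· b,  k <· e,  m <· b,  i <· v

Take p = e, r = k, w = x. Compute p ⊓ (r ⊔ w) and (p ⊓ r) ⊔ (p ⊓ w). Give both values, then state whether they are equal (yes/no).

r ⊔ w = b, so p ⊓ (r ⊔ w) = e ⊓ b = e.
p ⊓ r = k and p ⊓ w = v, so (p ⊓ r) ⊔ (p ⊓ w) = k ⊔ v = k.
Equal: no.

e; k; no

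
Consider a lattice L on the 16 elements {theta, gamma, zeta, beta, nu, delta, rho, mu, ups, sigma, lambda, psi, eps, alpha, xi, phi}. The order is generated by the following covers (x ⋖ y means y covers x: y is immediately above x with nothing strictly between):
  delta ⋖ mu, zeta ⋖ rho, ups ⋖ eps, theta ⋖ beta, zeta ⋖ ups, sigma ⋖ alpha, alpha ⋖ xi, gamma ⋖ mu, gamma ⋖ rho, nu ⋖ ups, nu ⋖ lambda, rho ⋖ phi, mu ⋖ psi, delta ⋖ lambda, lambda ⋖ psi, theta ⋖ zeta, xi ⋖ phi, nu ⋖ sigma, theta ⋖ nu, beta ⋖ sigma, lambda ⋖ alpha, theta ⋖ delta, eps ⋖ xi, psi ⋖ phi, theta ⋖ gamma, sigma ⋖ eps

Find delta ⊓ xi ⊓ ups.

theta

Common lower bounds of {delta, xi, ups}: theta.
The greatest among these is theta.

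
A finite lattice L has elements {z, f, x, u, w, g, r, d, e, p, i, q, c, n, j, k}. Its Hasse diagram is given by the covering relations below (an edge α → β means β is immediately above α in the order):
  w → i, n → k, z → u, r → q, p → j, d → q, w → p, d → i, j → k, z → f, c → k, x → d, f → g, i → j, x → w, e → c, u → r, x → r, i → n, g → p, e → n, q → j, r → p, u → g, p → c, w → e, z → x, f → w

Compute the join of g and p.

p

Common upper bounds of {g, p}: c, j, k, p.
The least among these is p.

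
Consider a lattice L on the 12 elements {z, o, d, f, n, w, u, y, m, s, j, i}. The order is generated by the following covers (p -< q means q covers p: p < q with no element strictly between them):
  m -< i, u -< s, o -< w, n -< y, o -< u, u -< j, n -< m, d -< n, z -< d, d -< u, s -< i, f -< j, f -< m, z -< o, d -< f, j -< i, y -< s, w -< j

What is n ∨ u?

Common upper bounds of {n, u}: i, s.
The least among these is s.

s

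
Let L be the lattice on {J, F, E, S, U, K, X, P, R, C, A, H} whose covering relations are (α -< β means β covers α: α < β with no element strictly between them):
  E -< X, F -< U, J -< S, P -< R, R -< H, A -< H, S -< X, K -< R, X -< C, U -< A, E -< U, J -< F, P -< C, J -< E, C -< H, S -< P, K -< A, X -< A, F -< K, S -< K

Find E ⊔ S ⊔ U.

Common upper bounds of {E, S, U}: A, H.
The least among these is A.

A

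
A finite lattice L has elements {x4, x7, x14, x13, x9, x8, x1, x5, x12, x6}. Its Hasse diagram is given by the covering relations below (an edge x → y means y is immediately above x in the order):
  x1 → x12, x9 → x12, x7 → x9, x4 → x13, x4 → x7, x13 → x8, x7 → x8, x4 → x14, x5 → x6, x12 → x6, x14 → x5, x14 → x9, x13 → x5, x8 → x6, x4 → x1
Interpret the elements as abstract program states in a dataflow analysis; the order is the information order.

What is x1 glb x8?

x4

Common lower bounds of {x1, x8}: x4.
The greatest among these is x4.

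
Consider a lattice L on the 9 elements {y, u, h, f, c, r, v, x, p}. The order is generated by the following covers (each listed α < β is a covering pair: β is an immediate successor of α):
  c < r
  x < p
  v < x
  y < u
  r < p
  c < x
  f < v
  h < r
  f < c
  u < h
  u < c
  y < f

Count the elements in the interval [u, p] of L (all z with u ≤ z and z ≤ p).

6

The interval [u, p] = {c, h, p, r, u, x}, which has 6 elements.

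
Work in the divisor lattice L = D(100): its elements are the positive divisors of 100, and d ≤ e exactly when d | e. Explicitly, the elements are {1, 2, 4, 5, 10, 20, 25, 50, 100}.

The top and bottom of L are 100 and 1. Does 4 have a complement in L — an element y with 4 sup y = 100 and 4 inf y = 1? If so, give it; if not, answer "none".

25

Need y with 4 ∨ y = 100 and 4 ∧ y = 1.
Checking each element gives: 25.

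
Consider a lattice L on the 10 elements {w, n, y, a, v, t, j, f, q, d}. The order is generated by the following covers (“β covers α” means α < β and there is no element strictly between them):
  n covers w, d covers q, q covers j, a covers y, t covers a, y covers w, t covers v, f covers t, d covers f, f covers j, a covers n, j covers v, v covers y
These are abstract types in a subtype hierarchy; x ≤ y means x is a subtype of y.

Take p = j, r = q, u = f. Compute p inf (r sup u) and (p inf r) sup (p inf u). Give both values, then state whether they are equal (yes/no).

r sup u = d, so p inf (r sup u) = j inf d = j.
p inf r = j and p inf u = j, so (p inf r) sup (p inf u) = j sup j = j.
Equal: yes.

j; j; yes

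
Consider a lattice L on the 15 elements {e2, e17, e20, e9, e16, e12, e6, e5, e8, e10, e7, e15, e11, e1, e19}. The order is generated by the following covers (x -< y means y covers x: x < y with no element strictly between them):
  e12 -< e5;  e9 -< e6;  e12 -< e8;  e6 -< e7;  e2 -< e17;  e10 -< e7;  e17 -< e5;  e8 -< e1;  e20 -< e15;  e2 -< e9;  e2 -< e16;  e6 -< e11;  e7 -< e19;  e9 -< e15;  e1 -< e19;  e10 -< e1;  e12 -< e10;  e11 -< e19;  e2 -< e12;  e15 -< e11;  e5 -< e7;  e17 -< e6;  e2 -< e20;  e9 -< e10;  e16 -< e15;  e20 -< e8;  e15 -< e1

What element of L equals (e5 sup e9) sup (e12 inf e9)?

e7

e5 ∨ e9 = e7
e12 ∧ e9 = e2
e7 ∨ e2 = e7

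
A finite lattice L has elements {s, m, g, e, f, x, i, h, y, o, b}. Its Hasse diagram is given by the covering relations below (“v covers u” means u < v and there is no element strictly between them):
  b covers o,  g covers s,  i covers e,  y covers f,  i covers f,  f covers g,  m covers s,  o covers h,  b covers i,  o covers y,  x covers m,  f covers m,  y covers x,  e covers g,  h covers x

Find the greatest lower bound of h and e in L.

Common lower bounds of {h, e}: s.
The greatest among these is s.

s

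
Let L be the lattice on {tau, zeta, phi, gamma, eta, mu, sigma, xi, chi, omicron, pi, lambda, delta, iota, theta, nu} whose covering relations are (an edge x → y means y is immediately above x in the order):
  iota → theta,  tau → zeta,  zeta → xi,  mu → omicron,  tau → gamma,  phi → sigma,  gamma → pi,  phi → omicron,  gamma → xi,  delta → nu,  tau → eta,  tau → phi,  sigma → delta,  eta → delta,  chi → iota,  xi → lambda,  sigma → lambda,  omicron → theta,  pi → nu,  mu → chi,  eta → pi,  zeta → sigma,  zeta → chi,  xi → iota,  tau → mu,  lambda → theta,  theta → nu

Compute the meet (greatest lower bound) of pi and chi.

tau

Common lower bounds of {pi, chi}: tau.
The greatest among these is tau.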